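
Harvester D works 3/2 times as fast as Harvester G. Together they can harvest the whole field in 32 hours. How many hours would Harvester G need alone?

Let Harvester G's rate be r; then Harvester D's rate is (3/2)r, so together (3/2 + 1)r = (5/2)r = 1/32.
Thus r = 1/80 per hour.
Harvester G alone: 80 hours; Harvester D alone: 160/3 hours.

80 hours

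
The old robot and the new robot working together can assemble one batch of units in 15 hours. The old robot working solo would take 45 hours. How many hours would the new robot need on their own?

45/2 hours

Combined rate is 1/15 per hour.
Known contribution: 1/45 per hour.
So the new robot's rate is 1/15 − 1/45 = 2/45, meaning 45/2 hours alone.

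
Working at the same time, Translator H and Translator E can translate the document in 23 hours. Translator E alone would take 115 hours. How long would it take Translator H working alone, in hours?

Combined rate is 1/23 per hour.
Known contribution: 1/115 per hour.
So Translator H's rate is 1/23 − 1/115 = 4/115, meaning 115/4 hours alone.

115/4 hours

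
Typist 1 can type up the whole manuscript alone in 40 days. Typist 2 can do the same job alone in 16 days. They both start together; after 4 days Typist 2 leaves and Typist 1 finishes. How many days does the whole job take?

30 days

In the first 4 days the combined rate is 7/80, so 7/20 of the job is done, leaving 13/20.
After Typist 2 leaves the rate is 1/40 per day; the remaining 13/20 takes 26 days.
Total = 4 + 26 = 30 days.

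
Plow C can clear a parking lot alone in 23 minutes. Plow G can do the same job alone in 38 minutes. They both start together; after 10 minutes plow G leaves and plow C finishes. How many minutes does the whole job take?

322/19 minutes

In the first 10 minutes the combined rate is 61/874, so 305/437 of the job is done, leaving 132/437.
After plow G leaves the rate is 1/23 per minute; the remaining 132/437 takes 132/19 minutes.
Total = 10 + 132/19 = 322/19 minutes.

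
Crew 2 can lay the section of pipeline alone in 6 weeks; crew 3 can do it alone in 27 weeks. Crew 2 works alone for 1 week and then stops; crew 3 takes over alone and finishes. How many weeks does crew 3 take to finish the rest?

In 1 week crew 2 does 1/6 of the job, leaving 5/6.
Crew 3 works at 1/27 per week, so finishing takes 5/6 ÷ 1/27 = 45/2 weeks.

45/2 weeks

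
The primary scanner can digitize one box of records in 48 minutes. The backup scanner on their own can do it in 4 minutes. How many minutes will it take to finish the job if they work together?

48/13 minutes

Combined rate: 1/48 + 1/4 = (1 + 12)/48 = 13/48 per minute.
Time = 1 ÷ (13/48) = 48/13 minutes.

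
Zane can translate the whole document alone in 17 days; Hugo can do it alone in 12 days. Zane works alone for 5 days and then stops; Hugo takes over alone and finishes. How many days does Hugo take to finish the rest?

In 5 days Zane does 5/17 of the job, leaving 12/17.
Hugo works at 1/12 per day, so finishing takes 12/17 ÷ 1/12 = 144/17 days.

144/17 days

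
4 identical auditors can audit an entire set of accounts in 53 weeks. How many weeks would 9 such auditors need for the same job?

Total work is 4·53 = 212 auditor-weeks.
With 9 auditors: 212/9 weeks.

212/9 weeks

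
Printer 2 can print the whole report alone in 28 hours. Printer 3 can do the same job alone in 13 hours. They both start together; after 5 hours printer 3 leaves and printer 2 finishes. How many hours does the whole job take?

224/13 hours

In the first 5 hours the combined rate is 41/364, so 205/364 of the job is done, leaving 159/364.
After printer 3 leaves the rate is 1/28 per hour; the remaining 159/364 takes 159/13 hours.
Total = 5 + 159/13 = 224/13 hours.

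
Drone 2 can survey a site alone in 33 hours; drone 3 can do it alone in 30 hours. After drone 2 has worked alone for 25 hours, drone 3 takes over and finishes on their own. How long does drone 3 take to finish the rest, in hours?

80/11 hours

In 25 hours drone 2 does 25/33 of the job, leaving 8/33.
Drone 3 works at 1/30 per hour, so finishing takes 8/33 ÷ 1/30 = 80/11 hours.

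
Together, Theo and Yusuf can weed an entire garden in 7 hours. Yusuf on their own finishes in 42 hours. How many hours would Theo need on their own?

42/5 hours

Combined rate is 1/7 per hour.
Known contribution: 1/42 per hour.
So Theo's rate is 1/7 − 1/42 = 5/42, meaning 42/5 hours alone.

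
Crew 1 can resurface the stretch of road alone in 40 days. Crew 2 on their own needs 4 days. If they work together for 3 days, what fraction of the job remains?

Combined rate: 1/40 + 1/4 = (1 + 10)/40 = 11/40 per day.
In 3 days they complete 3·11/40 = 33/40 of the job.
So 7/40 remains.

7/40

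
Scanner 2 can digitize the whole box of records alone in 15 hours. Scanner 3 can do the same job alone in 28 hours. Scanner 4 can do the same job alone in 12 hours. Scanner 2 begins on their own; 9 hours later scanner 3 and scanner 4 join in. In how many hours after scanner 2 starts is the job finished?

In the first 9 hours scanner 2 alone does 9/15 = 3/5 of the job, leaving 2/5.
Once everyone is working, combined rate: 1/15 + 1/28 + 1/12 = (28 + 15 + 35)/420 = 78/420 = 13/70 per hour.
Remaining 2/5 at 13/70 per hour takes 28/13 hours.
Total from the start = 9 + 28/13 = 145/13 hours.

145/13 hours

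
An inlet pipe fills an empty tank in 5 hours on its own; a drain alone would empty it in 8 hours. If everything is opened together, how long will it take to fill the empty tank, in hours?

40/3 hours

Net rate = 1/5 − 1/8 = (8 − 5)/40 = 3/40 per hour.
Filling time = 1 ÷ (3/40) = 40/3 hours.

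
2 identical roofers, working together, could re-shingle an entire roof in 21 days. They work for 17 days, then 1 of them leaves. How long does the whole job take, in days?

25 days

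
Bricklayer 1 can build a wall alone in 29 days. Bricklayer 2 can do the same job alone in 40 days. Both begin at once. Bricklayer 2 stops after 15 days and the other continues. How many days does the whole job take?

145/8 days

In the first 15 days the combined rate is 69/1160, so 207/232 of the job is done, leaving 25/232.
After Bricklayer 2 leaves the rate is 1/29 per day; the remaining 25/232 takes 25/8 days.
Total = 15 + 25/8 = 145/8 days.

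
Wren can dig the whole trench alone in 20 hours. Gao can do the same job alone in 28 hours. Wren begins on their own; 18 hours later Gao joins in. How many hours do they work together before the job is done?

In the first 18 hours Wren alone does 18/20 = 9/10 of the job, leaving 1/10.
Once everyone is working, combined rate: 1/20 + 1/28 = (7 + 5)/140 = 12/140 = 3/35 per hour.
Remaining 1/10 at 3/35 per hour takes 7/6 hours.

7/6 hours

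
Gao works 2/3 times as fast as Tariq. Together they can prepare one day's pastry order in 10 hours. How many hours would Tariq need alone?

50/3 hours

Let Tariq's rate be r; then Gao's rate is (2/3)r, so together (2/3 + 1)r = (5/3)r = 1/10.
Thus r = 3/50 per hour.
Tariq alone: 50/3 hours; Gao alone: 25 hours.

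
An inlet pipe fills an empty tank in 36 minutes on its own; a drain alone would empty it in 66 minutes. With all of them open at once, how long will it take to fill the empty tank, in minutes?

396/5 minutes

Net rate = 1/36 − 1/66 = (11 − 6)/396 = 5/396 per minute.
Filling time = 1 ÷ (5/396) = 396/5 minutes.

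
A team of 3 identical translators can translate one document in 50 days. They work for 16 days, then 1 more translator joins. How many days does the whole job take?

83/2 days

One translator does 1/150 of the job per day.
After 16 days with 3 translators, 8/25 is done (17/25 left).
With 4 translators the rate is 4/150 = 2/75, so the rest takes 17/25 ÷ 2/75 = 51/2 days.
Total = 16 + 51/2 = 83/2 days.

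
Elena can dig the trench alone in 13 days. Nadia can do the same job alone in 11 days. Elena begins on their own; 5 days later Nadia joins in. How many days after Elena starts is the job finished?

26/3 days

In the first 5 days Elena alone does 5/13 of the job, leaving 8/13.
Once everyone is working, combined rate: 1/13 + 1/11 = (11 + 13)/143 = 24/143 per day.
Remaining 8/13 at 24/143 per day takes 11/3 days.
Total from the start = 5 + 11/3 = 26/3 days.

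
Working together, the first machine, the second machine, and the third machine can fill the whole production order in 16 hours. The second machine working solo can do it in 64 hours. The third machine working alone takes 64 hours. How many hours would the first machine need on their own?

Combined rate is 1/16 per hour.
Known contribution: 1/64 + 1/64 = (1 + 1)/64 = 2/64 = 1/32 per hour.
So the first machine's rate is 1/16 − 1/32 = 1/32, meaning 32 hours alone.

32 hours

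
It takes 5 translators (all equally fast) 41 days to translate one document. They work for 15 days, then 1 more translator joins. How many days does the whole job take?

One translator does 1/205 of the job per day.
After 15 days with 5 translators, 15/41 is done (26/41 left).
With 6 translators the rate is 6/205, so the rest takes 26/41 ÷ 6/205 = 65/3 days.
Total = 15 + 65/3 = 110/3 days.

110/3 days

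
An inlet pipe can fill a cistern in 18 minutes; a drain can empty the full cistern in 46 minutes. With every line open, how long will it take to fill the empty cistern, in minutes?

207/7 minutes

Net rate = 1/18 − 1/46 = (23 − 9)/414 = 14/414 = 7/207 per minute.
Filling time = 1 ÷ (7/207) = 207/7 minutes.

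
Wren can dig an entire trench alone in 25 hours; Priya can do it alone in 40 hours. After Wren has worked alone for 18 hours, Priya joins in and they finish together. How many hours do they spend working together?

In 18 hours Wren does 18/25 of the job, leaving 7/25.
Wren and Priya together work at 13/200 per hour, so finishing takes 7/25 ÷ 13/200 = 56/13 hours.

56/13 hours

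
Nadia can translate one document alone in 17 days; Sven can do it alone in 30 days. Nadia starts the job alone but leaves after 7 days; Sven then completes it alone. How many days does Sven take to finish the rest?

300/17 days

In 7 days Nadia does 7/17 of the job, leaving 10/17.
Sven works at 1/30 per day, so finishing takes 10/17 ÷ 1/30 = 300/17 days.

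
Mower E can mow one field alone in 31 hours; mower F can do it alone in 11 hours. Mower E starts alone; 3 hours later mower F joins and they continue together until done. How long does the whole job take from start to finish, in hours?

31/3 hours

In 3 hours mower E does 3/31 of the job, leaving 28/31.
Mower E and mower F together work at 42/341 per hour, so finishing takes 28/31 ÷ 42/341 = 22/3 hours.
Total time = 3 + 22/3 = 31/3 hours.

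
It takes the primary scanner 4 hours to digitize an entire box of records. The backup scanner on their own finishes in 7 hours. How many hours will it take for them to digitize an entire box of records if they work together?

28/11 hours

With two workers the combined time is the product over the sum: 4·7/(4+7) = 28/11 hours.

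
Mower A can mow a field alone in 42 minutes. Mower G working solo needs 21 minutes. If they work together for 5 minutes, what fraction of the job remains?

Combined rate: 1/42 + 1/21 = (1 + 2)/42 = 3/42 = 1/14 per minute.
In 5 minutes they complete 5·1/14 = 5/14 of the job.
So 9/14 remains.

9/14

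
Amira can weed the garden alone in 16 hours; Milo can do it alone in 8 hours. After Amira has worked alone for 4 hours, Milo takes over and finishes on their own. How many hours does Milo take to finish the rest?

In 4 hours Amira does 4/16 = 1/4 of the job, leaving 3/4.
Milo works at 1/8 per hour, so finishing takes 3/4 ÷ 1/8 = 6 hours.

6 hours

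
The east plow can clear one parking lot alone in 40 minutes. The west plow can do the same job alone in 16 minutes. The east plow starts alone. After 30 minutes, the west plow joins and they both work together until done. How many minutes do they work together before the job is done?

In the first 30 minutes the east plow alone does 30/40 = 3/4 of the job, leaving 1/4.
Once everyone is working, combined rate: 1/40 + 1/16 = (2 + 5)/80 = 7/80 per minute.
Remaining 1/4 at 7/80 per minute takes 20/7 minutes.

20/7 minutes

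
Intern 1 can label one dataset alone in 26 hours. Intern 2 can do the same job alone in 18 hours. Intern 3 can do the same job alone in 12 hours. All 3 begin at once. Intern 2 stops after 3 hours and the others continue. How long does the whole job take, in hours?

130/19 hours

In the first 3 hours the combined rate is 83/468, so 83/156 of the job is done, leaving 73/156.
After Intern 2 leaves the rate is 19/156 per hour; the remaining 73/156 takes 73/19 hours.
Total = 3 + 73/19 = 130/19 hours.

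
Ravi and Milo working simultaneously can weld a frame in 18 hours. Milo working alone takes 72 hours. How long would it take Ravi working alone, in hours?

Combined rate is 1/18 per hour.
Known contribution: 1/72 per hour.
So Ravi's rate is 1/18 − 1/72 = 1/24, meaning 24 hours alone.

24 hours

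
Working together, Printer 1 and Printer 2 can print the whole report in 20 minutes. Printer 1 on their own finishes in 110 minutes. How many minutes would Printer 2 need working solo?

220/9 minutes

Combined rate is 1/20 per minute.
Known contribution: 1/110 per minute.
So Printer 2's rate is 1/20 − 1/110 = 9/220, meaning 220/9 minutes alone.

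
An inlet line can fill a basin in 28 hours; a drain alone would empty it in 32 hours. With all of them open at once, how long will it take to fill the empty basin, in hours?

224 hours

Net rate = 1/28 − 1/32 = (8 − 7)/224 = 1/224 per hour.
Filling time = 1 ÷ (1/224) = 224 hours.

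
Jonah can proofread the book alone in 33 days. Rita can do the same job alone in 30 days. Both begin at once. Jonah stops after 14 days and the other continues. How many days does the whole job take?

In the first 14 days the combined rate is 7/110, so 49/55 of the job is done, leaving 6/55.
After Jonah leaves the rate is 1/30 per day; the remaining 6/55 takes 36/11 days.
Total = 14 + 36/11 = 190/11 days.

190/11 days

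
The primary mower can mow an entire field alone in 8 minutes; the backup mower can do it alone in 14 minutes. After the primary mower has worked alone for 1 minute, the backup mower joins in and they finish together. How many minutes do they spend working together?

49/11 minutes

In 1 minute the primary mower does 1/8 of the job, leaving 7/8.
The primary mower and the backup mower together work at 11/56 per minute, so finishing takes 7/8 ÷ 11/56 = 49/11 minutes.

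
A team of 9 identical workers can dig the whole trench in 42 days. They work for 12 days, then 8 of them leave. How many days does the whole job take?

282 days

One worker does 1/378 of the job per day.
After 12 days with 9 workers, 2/7 is done (5/7 left).
With 1 worker the rate is 1/378, so the rest takes 5/7 ÷ 1/378 = 270 days.
Total = 12 + 270 = 282 days.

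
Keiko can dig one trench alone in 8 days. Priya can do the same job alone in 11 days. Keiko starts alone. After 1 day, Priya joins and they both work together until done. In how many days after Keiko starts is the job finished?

96/19 days

In the first 1 day Keiko alone does 1/8 of the job, leaving 7/8.
Once everyone is working, combined rate: 1/8 + 1/11 = (11 + 8)/88 = 19/88 per day.
Remaining 7/8 at 19/88 per day takes 77/19 days.
Total from the start = 1 + 77/19 = 96/19 days.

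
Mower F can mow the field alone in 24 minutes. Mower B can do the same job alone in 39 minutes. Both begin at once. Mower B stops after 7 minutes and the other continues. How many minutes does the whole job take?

256/13 minutes

In the first 7 minutes the combined rate is 7/104, so 49/104 of the job is done, leaving 55/104.
After Mower B leaves the rate is 1/24 per minute; the remaining 55/104 takes 165/13 minutes.
Total = 7 + 165/13 = 256/13 minutes.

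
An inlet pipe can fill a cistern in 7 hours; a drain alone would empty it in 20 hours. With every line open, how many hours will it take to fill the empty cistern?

140/13 hours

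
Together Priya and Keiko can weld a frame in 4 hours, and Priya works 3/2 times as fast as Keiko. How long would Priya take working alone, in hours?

Let Keiko's rate be r; then Priya's rate is (3/2)r, so together (3/2 + 1)r = (5/2)r = 1/4.
Thus r = 1/10 per hour.
Keiko alone: 10 hours; Priya alone: 20/3 hours.

20/3 hours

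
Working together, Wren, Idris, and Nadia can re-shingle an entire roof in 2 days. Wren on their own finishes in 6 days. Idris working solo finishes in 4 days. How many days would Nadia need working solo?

Combined rate is 1/2 per day.
Known contribution: 1/6 + 1/4 = (2 + 3)/12 = 5/12 per day.
So Nadia's rate is 1/2 − 5/12 = 1/12, meaning 12 days alone.

12 days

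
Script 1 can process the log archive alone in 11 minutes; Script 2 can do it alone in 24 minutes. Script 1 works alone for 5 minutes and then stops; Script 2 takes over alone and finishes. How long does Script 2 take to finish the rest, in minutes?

In 5 minutes Script 1 does 5/11 of the job, leaving 6/11.
Script 2 works at 1/24 per minute, so finishing takes 6/11 ÷ 1/24 = 144/11 minutes.

144/11 minutes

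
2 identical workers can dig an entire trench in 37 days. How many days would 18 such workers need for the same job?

Total work is 2·37 = 74 worker-days.
With 18 workers: 74/18 = 37/9 days.

37/9 days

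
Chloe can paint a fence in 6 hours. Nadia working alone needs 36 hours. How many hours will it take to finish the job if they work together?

36/7 hours

Combined rate: 1/6 + 1/36 = (6 + 1)/36 = 7/36 per hour.
Time = 1 ÷ (7/36) = 36/7 hours.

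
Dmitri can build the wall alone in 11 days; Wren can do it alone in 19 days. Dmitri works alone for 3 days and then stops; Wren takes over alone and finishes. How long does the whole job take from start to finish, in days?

In 3 days Dmitri does 3/11 of the job, leaving 8/11.
Wren works at 1/19 per day, so finishing takes 8/11 ÷ 1/19 = 152/11 days.
Total time = 3 + 152/11 = 185/11 days.

185/11 days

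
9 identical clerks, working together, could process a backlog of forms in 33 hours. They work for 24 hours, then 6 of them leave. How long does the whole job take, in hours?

51 hours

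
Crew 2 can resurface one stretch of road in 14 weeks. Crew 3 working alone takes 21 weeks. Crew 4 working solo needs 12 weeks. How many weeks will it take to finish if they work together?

Combined rate: 1/14 + 1/21 + 1/12 = (6 + 4 + 7)/84 = 17/84 per week.
Time = 1 ÷ (17/84) = 84/17 weeks.

84/17 weeks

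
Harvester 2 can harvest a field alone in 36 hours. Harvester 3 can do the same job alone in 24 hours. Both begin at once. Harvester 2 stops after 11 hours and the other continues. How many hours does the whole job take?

In the first 11 hours the combined rate is 5/72, so 55/72 of the job is done, leaving 17/72.
After Harvester 2 leaves the rate is 1/24 per hour; the remaining 17/72 takes 17/3 hours.
Total = 11 + 17/3 = 50/3 hours.

50/3 hours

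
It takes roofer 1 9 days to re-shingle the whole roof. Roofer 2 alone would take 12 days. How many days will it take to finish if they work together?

36/7 days

With two workers the combined time is the product over the sum: 9·12/(9+12) = 108/21 = 36/7 days.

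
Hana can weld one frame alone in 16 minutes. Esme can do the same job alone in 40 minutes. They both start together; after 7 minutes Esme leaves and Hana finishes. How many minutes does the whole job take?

In the first 7 minutes the combined rate is 7/80, so 49/80 of the job is done, leaving 31/80.
After Esme leaves the rate is 1/16 per minute; the remaining 31/80 takes 31/5 minutes.
Total = 7 + 31/5 = 66/5 minutes.

66/5 minutes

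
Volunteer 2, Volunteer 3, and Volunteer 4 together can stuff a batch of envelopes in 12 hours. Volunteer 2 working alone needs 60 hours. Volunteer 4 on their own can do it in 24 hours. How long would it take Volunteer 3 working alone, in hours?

40 hours

Combined rate is 1/12 per hour.
Known contribution: 1/60 + 1/24 = (2 + 5)/120 = 7/120 per hour.
So Volunteer 3's rate is 1/12 − 7/120 = 1/40, meaning 40 hours alone.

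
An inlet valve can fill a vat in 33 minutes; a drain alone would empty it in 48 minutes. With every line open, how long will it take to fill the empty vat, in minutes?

Net rate = 1/33 − 1/48 = (16 − 11)/528 = 5/528 per minute.
Filling time = 1 ÷ (5/528) = 528/5 minutes.

528/5 minutes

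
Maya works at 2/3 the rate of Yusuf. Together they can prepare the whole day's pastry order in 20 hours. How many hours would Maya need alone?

50 hours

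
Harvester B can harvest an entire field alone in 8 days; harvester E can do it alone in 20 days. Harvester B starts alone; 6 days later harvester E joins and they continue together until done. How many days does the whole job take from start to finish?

In 6 days harvester B does 6/8 = 3/4 of the job, leaving 1/4.
Harvester B and harvester E together work at 7/40 per day, so finishing takes 1/4 ÷ 7/40 = 10/7 days.
Total time = 6 + 10/7 = 52/7 days.

52/7 days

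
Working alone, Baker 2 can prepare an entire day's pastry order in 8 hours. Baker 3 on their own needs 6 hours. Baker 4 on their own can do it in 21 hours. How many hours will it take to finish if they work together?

56/19 hours

Combined rate: 1/8 + 1/6 + 1/21 = (21 + 28 + 8)/168 = 57/168 = 19/56 per hour.
Time = 1 ÷ (19/56) = 56/19 hours.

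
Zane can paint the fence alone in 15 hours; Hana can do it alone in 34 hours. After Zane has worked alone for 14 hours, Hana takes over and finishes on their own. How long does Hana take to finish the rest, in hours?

In 14 hours Zane does 14/15 of the job, leaving 1/15.
Hana works at 1/34 per hour, so finishing takes 1/15 ÷ 1/34 = 34/15 hours.

34/15 hours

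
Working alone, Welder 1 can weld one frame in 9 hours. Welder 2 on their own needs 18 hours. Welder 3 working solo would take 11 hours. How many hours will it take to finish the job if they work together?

66/17 hours

Combined rate: 1/9 + 1/18 + 1/11 = (22 + 11 + 18)/198 = 51/198 = 17/66 per hour.
Time = 1 ÷ (17/66) = 66/17 hours.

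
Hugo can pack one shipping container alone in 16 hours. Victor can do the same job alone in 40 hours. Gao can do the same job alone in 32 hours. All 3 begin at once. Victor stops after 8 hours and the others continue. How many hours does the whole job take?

In the first 8 hours the combined rate is 19/160, so 19/20 of the job is done, leaving 1/20.
After Victor leaves the rate is 3/32 per hour; the remaining 1/20 takes 8/15 hours.
Total = 8 + 8/15 = 128/15 hours.

128/15 hours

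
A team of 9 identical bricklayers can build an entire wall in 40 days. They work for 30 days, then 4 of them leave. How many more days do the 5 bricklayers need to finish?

18 days

One bricklayer does 1/360 of the job per day.
After 30 days with 9 bricklayers, 3/4 is done (1/4 left).
With 5 bricklayers the rate is 5/360 = 1/72, so the rest takes 1/4 ÷ 1/72 = 18 days.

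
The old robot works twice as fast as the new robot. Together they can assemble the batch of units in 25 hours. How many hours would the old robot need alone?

75/2 hours

Let the new robot's rate be r; then the old robot's rate is 2r, so together (2 + 1)r = 3r = 1/25.
Thus r = 1/75 per hour.
The new robot alone: 75 hours; the old robot alone: 75/2 hours.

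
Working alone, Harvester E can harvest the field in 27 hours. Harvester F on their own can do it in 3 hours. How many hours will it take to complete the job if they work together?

27/10 hours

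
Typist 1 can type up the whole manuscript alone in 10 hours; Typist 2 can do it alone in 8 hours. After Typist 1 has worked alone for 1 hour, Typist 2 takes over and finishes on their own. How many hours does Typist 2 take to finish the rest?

In 1 hour Typist 1 does 1/10 of the job, leaving 9/10.
Typist 2 works at 1/8 per hour, so finishing takes 9/10 ÷ 1/8 = 36/5 hours.

36/5 hours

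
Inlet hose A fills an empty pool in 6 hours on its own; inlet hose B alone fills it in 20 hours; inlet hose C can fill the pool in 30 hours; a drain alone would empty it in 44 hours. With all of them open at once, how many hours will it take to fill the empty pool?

Net rate = 1/6 + 1/20 + 1/30 − 1/44 = (110 + 33 + 22 − 15)/660 = 150/660 = 5/22 per hour.
Filling time = 1 ÷ (5/22) = 22/5 hours.

22/5 hours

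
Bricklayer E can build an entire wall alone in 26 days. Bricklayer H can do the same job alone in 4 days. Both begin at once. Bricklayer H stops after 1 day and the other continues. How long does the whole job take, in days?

39/2 days

In the first 1 day the combined rate is 15/52, so 15/52 of the job is done, leaving 37/52.
After Bricklayer H leaves the rate is 1/26 per day; the remaining 37/52 takes 37/2 days.
Total = 1 + 37/2 = 39/2 days.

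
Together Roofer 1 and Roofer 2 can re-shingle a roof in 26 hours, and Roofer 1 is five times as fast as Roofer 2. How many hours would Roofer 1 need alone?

156/5 hours

Let Roofer 2's rate be r; then Roofer 1's rate is 5r, so together (5 + 1)r = 6r = 1/26.
Thus r = 1/156 per hour.
Roofer 2 alone: 156 hours; Roofer 1 alone: 156/5 hours.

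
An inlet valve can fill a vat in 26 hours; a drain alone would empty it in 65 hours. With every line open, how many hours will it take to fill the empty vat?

130/3 hours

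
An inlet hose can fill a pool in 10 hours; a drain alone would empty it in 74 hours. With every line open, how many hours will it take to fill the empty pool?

Net rate = 1/10 − 1/74 = (37 − 5)/370 = 32/370 = 16/185 per hour.
Filling time = 1 ÷ (16/185) = 185/16 hours.

185/16 hours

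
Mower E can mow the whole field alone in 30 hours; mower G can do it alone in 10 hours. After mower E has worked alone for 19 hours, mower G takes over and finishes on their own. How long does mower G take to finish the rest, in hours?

11/3 hours

In 19 hours mower E does 19/30 of the job, leaving 11/30.
Mower G works at 1/10 per hour, so finishing takes 11/30 ÷ 1/10 = 11/3 hours.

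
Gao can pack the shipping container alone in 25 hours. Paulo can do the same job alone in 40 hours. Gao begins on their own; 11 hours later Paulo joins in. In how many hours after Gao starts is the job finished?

255/13 hours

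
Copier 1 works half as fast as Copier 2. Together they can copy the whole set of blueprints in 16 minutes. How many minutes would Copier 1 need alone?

Let Copier 2's rate be r; then Copier 1's rate is (1/2)r, so together (1/2 + 1)r = (3/2)r = 1/16.
Thus r = 1/24 per minute.
Copier 2 alone: 24 minutes; Copier 1 alone: 48 minutes.

48 minutes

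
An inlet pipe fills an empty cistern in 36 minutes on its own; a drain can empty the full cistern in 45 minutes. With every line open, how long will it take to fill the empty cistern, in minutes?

180 minutes

Net rate = 1/36 − 1/45 = (5 − 4)/180 = 1/180 per minute.
Filling time = 1 ÷ (1/180) = 180 minutes.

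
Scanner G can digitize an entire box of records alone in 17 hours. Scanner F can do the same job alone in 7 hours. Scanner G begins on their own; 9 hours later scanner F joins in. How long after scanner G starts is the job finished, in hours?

In the first 9 hours scanner G alone does 9/17 of the job, leaving 8/17.
Once everyone is working, combined rate: 1/17 + 1/7 = (7 + 17)/119 = 24/119 per hour.
Remaining 8/17 at 24/119 per hour takes 7/3 hours.
Total from the start = 9 + 7/3 = 34/3 hours.

34/3 hours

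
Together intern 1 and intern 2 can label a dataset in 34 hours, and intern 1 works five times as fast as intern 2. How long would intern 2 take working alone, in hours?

204 hours

Let intern 2's rate be r; then intern 1's rate is 5r, so together (5 + 1)r = 6r = 1/34.
Thus r = 1/204 per hour.
Intern 2 alone: 204 hours; intern 1 alone: 204/5 hours.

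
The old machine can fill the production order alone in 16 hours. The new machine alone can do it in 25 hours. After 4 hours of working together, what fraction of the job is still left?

Combined rate: 1/16 + 1/25 = (25 + 16)/400 = 41/400 per hour.
In 4 hours they complete 4·41/400 = 41/100 of the job.
So 59/100 remains.

59/100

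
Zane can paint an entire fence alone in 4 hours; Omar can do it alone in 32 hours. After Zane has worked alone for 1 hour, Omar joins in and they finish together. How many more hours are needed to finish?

8/3 hours

In 1 hour Zane does 1/4 of the job, leaving 3/4.
Zane and Omar together work at 9/32 per hour, so finishing takes 3/4 ÷ 9/32 = 8/3 hours.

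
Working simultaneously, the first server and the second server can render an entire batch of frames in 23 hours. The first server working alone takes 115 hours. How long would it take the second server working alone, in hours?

Combined rate is 1/23 per hour.
Known contribution: 1/115 per hour.
So the second server's rate is 1/23 − 1/115 = 4/115, meaning 115/4 hours alone.

115/4 hours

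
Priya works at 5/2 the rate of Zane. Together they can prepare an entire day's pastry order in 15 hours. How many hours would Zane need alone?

Let Zane's rate be r; then Priya's rate is (5/2)r, so together (5/2 + 1)r = (7/2)r = 1/15.
Thus r = 2/105 per hour.
Zane alone: 105/2 hours; Priya alone: 21 hours.

105/2 hours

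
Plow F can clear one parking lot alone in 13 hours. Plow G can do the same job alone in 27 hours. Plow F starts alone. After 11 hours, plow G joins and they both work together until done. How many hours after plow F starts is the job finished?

247/20 hours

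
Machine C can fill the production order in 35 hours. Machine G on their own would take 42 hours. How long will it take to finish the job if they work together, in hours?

Combined rate: 1/35 + 1/42 = (6 + 5)/210 = 11/210 per hour.
Time = 1 ÷ (11/210) = 210/11 hours.

210/11 hours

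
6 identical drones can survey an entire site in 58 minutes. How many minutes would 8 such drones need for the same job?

87/2 minutes

Total work is 6·58 = 348 drone-minutes.
With 8 drones: 348/8 = 87/2 minutes.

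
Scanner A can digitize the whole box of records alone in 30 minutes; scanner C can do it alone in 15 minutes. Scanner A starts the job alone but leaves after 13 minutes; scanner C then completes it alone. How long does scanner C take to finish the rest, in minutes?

In 13 minutes scanner A does 13/30 of the job, leaving 17/30.
Scanner C works at 1/15 per minute, so finishing takes 17/30 ÷ 1/15 = 17/2 minutes.

17/2 minutes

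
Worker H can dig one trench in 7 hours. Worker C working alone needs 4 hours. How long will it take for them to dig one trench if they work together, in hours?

With two workers the combined time is the product over the sum: 7·4/(7+4) = 28/11 hours.

28/11 hours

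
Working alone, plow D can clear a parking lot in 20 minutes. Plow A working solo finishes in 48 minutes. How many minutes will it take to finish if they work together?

240/17 minutes

Combined rate: 1/20 + 1/48 = (12 + 5)/240 = 17/240 per minute.
Time = 1 ÷ (17/240) = 240/17 minutes.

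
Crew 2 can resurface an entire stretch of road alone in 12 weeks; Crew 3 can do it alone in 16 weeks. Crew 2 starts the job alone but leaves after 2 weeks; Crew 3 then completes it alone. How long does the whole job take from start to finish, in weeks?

In 2 weeks Crew 2 does 2/12 = 1/6 of the job, leaving 5/6.
Crew 3 works at 1/16 per week, so finishing takes 5/6 ÷ 1/16 = 40/3 weeks.
Total time = 2 + 40/3 = 46/3 weeks.

46/3 weeks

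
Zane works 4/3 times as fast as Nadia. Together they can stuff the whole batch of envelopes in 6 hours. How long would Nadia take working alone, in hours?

Let Nadia's rate be r; then Zane's rate is (4/3)r, so together (4/3 + 1)r = (7/3)r = 1/6.
Thus r = 1/14 per hour.
Nadia alone: 14 hours; Zane alone: 21/2 hours.

14 hours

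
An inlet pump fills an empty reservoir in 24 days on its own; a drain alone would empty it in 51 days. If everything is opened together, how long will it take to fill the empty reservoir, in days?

136/3 days

Net rate = 1/24 − 1/51 = (17 − 8)/408 = 9/408 = 3/136 per day.
Filling time = 1 ÷ (3/136) = 136/3 days.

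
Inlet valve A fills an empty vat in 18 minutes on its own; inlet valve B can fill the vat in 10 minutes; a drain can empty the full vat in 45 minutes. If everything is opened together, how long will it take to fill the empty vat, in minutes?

Net rate = 1/18 + 1/10 − 1/45 = (5 + 9 − 2)/90 = 12/90 = 2/15 per minute.
Filling time = 1 ÷ (2/15) = 15/2 minutes.

15/2 minutes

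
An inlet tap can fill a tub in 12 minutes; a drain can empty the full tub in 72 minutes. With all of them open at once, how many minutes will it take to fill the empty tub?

72/5 minutes

Net rate = 1/12 − 1/72 = (6 − 1)/72 = 5/72 per minute.
Filling time = 1 ÷ (5/72) = 72/5 minutes.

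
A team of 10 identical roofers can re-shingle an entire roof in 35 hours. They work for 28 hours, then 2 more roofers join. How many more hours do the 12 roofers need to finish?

35/6 hours

One roofer does 1/350 of the job per hour.
After 28 hours with 10 roofers, 4/5 is done (1/5 left).
With 12 roofers the rate is 12/350 = 6/175, so the rest takes 1/5 ÷ 6/175 = 35/6 hours.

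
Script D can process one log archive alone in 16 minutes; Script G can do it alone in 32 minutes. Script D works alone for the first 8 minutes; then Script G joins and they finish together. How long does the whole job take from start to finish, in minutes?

In 8 minutes Script D does 8/16 = 1/2 of the job, leaving 1/2.
Script D and Script G together work at 3/32 per minute, so finishing takes 1/2 ÷ 3/32 = 16/3 minutes.
Total time = 8 + 16/3 = 40/3 minutes.

40/3 minutes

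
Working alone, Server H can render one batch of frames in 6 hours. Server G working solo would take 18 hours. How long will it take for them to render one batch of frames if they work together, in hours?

With two workers the combined time is the product over the sum: 6·18/(6+18) = 108/24 = 9/2 hours.

9/2 hours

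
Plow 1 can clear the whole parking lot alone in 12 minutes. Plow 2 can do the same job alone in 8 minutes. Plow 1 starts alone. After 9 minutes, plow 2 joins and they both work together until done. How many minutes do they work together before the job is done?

6/5 minutes

In the first 9 minutes plow 1 alone does 9/12 = 3/4 of the job, leaving 1/4.
Once everyone is working, combined rate: 1/12 + 1/8 = (2 + 3)/24 = 5/24 per minute.
Remaining 1/4 at 5/24 per minute takes 6/5 minutes.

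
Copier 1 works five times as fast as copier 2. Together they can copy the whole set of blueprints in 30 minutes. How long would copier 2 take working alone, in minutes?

180 minutes

Let copier 2's rate be r; then copier 1's rate is 5r, so together (5 + 1)r = 6r = 1/30.
Thus r = 1/180 per minute.
Copier 2 alone: 180 minutes; copier 1 alone: 36 minutes.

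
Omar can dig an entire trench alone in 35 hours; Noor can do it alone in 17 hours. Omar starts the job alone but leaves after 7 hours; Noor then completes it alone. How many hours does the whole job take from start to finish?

In 7 hours Omar does 7/35 = 1/5 of the job, leaving 4/5.
Noor works at 1/17 per hour, so finishing takes 4/5 ÷ 1/17 = 68/5 hours.
Total time = 7 + 68/5 = 103/5 hours.

103/5 hours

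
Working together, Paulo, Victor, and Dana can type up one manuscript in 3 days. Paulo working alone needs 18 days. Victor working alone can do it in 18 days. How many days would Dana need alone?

Combined rate is 1/3 per day.
Known contribution: 1/18 + 1/18 = (1 + 1)/18 = 2/18 = 1/9 per day.
So Dana's rate is 1/3 − 1/9 = 2/9, meaning 9/2 days alone.

9/2 days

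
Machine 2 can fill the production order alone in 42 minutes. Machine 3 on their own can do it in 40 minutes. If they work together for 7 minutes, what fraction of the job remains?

79/120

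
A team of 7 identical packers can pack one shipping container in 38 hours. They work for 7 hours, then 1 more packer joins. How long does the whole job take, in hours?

273/8 hours

One packer does 1/266 of the job per hour.
After 7 hours with 7 packers, 7/38 is done (31/38 left).
With 8 packers the rate is 8/266 = 4/133, so the rest takes 31/38 ÷ 4/133 = 217/8 hours.
Total = 7 + 217/8 = 273/8 hours.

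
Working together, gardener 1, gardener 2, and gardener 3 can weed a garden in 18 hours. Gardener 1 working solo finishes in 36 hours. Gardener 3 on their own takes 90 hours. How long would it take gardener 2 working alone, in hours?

60 hours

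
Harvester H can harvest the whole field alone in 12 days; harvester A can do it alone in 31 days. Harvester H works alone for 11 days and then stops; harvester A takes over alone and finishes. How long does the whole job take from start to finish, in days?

163/12 days

In 11 days harvester H does 11/12 of the job, leaving 1/12.
Harvester A works at 1/31 per day, so finishing takes 1/12 ÷ 1/31 = 31/12 days.
Total time = 11 + 31/12 = 163/12 days.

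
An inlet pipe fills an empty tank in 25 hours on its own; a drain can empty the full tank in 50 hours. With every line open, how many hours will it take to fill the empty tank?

Net rate = 1/25 − 1/50 = (2 − 1)/50 = 1/50 per hour.
Filling time = 1 ÷ (1/50) = 50 hours.

50 hours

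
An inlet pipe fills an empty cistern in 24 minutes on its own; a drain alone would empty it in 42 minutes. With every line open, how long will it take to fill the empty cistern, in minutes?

56 minutes

Net rate = 1/24 − 1/42 = (7 − 4)/168 = 3/168 = 1/56 per minute.
Filling time = 1 ÷ (1/56) = 56 minutes.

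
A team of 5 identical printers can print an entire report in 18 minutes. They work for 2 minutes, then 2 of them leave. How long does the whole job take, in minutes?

One printer does 1/90 of the job per minute.
After 2 minutes with 5 printers, 1/9 is done (8/9 left).
With 3 printers the rate is 3/90 = 1/30, so the rest takes 8/9 ÷ 1/30 = 80/3 minutes.
Total = 2 + 80/3 = 86/3 minutes.

86/3 minutes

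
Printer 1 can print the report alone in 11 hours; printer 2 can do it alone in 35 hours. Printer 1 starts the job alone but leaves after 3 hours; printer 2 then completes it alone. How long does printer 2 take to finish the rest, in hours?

In 3 hours printer 1 does 3/11 of the job, leaving 8/11.
Printer 2 works at 1/35 per hour, so finishing takes 8/11 ÷ 1/35 = 280/11 hours.

280/11 hours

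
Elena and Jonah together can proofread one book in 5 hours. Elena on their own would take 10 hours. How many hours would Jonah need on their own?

Combined rate is 1/5 per hour.
Known contribution: 1/10 per hour.
So Jonah's rate is 1/5 − 1/10 = 1/10, meaning 10 hours alone.

10 hours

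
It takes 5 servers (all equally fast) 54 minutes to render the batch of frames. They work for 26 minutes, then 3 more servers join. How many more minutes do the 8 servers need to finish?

35/2 minutes

One server does 1/270 of the job per minute.
After 26 minutes with 5 servers, 13/27 is done (14/27 left).
With 8 servers the rate is 8/270 = 4/135, so the rest takes 14/27 ÷ 4/135 = 35/2 minutes.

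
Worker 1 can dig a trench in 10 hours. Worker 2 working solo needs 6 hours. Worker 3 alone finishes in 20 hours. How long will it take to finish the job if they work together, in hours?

60/19 hours

Combined rate: 1/10 + 1/6 + 1/20 = (6 + 10 + 3)/60 = 19/60 per hour.
Time = 1 ÷ (19/60) = 60/19 hours.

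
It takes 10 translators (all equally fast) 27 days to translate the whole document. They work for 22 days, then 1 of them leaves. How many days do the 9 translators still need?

50/9 days

One translator does 1/270 of the job per day.
After 22 days with 10 translators, 22/27 is done (5/27 left).
With 9 translators the rate is 9/270 = 1/30, so the rest takes 5/27 ÷ 1/30 = 50/9 days.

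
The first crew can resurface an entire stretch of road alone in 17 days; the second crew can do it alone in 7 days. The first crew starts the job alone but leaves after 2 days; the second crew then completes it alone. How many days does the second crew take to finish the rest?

105/17 days

In 2 days the first crew does 2/17 of the job, leaving 15/17.
The second crew works at 1/7 per day, so finishing takes 15/17 ÷ 1/7 = 105/17 days.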